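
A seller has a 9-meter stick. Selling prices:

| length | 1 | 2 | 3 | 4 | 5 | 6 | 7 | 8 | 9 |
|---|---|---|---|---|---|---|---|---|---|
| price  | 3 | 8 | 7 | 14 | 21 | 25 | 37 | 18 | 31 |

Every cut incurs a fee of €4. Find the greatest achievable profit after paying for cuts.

Consider every possible first cut. r[k] is the best of p[i]+r[k−i] over all sellable i≤k, charging 4 whenever i<k.
r[1] = 3
r[2] = 8
r[3] = 7  (first piece 1, then r[2]=8)
r[4] = 14
r[5] = 21
r[6] = 25
r[7] = 37
r[8] = 36  (first piece 1, then r[7]=37)
r[9] = 41  (first piece 2, then r[7]=37)
One optimal plan: pieces 7 + 2 (1 cut) → €45 − €4 = €41.

41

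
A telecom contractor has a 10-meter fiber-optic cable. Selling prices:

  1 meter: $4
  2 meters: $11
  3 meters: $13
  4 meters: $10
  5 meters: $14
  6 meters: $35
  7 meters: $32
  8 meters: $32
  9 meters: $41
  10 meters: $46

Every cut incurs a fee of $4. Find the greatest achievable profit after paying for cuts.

Consider every possible first cut. net[k] is the best of p[i]+net[k−i] over all sellable i≤k, charging 4 whenever i<k.
net[1] = 4
net[2] = max(4+4-4, 11+0) = 11
net[3] = max(4+11-4, 11+4-4, 13+0) = 13
net[4] = max(4+13-4, 11+11-4, 13+4-4, 10+0) = 18
net[5] = max(4+18-4, 11+13-4, 13+11-4, 10+4-4, 14+0) = 20
net[6] = max(4+20-4, 11+18-4, 13+13-4, 10+11-4, 14+4-4, 35+0) = 35
net[7] = max(4+35-4, 11+20-4, 13+18-4, …, 35+4-4, 32+0) = 35
net[8] = max(4+35-4, 11+35-4, 13+20-4, …, 32+4-4, 32+0) = 42
net[9] = max(4+42-4, 11+35-4, 13+35-4, …, 32+4-4, 41+0) = 44
net[10] = max(4+44-4, 11+42-4, 13+35-4, …, 41+4-4, 46+0) = 49
One optimal plan: pieces 6 + 2 + 2 (2 cuts) → $57 − $8 = $49.

49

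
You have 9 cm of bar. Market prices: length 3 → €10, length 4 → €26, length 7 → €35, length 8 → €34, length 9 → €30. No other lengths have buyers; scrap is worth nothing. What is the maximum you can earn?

52

Build f[k] bottom-up: f[k] = max over allowed piece i of (p[i] + f[k−i]).
f[1] = 0
f[2] = 0
f[3] = 10
f[4] = 26
f[5] = 26
f[6] = 26
f[7] = 36  (first piece 3, then f[4]=26)
f[8] = 52  (first piece 4, then f[4]=26)
f[9] = 52
One optimal cutting: pieces 4 + 4 with 1 cm of scrap → €52.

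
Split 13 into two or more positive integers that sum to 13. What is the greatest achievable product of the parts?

108

Let prod[k] be the best product for length k (with at least one cut). For each first piece i, the rest contributes max(k−i, prod[k−i]).
prod[2] = 1×max(1,0) = 1×1 = 1
prod[3] = 1×max(2,1) = 1×2 = 2
prod[4] = 2×max(2,1) = 2×2 = 4
prod[5] = 2×max(3,2) = 2×3 = 6
prod[6] = 3×max(3,2) = 3×3 = 9
prod[7] = 2×max(5,6) = 2×6 = 12
prod[8] = 2×max(6,9) = 2×9 = 18
prod[9] = 3×max(6,9) = 3×9 = 27
prod[10] = 2×max(8,18) = 2×18 = 36
prod[11] = 2×max(9,27) = 2×27 = 54
prod[12] = 3×max(9,27) = 3×27 = 81
prod[13] = 2×max(11,54) = 2×54 = 108
One optimal split: 3 + 3 + 3 + 2 + 2; product 3×3×3×2×2 = 108.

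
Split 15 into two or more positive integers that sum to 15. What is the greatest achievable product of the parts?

Let prod[k] be the best product for length k (with at least one cut). For each first piece i, the rest contributes max(k−i, prod[k−i]).
prod[2] = 1·max(1,0) = 1·1 = 1
prod[3] = max(1·2, 2·1) = 2
prod[4] = max(1·3, 2·2, 3·1) = 4
prod[5] = max(1·4, 2·3, 3·2, 4·1) = 6
prod[6] = max(1·6, 2·4, 3·3, 4·2, 5·1) = 9
prod[7] = max(1·9, 2·6, 3·4, 4·3, 5·2, 6·1) = 12
prod[8] = max(1·12, 2·9, 3·6, …, 6·2, 7·1) = 18
prod[9] = max(1·18, 2·12, 3·9, …, 7·2, 8·1) = 27
prod[10] = max(1·27, 2·18, 3·12, …, 8·2, 9·1) = 36
prod[11] = max(1·36, 2·27, 3·18, …, 9·2, 10·1) = 54
prod[12] = max(1·54, 2·36, 3·27, …, 10·2, 11·1) = 81
prod[13] = max(1·81, 2·54, 3·36, …, 11·2, 12·1) = 108
prod[14] = max(1·108, 2·81, 3·54, …, 12·2, 13·1) = 162
prod[15] = max(1·162, 2·108, 3·81, …, 13·2, 14·1) = 243
One optimal split: 3 + 3 + 3 + 3 + 3; product 3·3·3·3·3 = 243.

243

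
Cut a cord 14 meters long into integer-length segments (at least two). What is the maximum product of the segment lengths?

Fill m[k] for k=2..14: at each k try every first piece i and multiply by the better of (k−i) uncut or m[k−i].
Small cases: m[2]=1, m[3]=2, m[4]=4, m[5]=6, m[6]=9.
m[7] = max(1*9, 2*6, 3*4, 4*3, 5*2, 6*1) = 12
m[8] = max(1*12, 2*9, 3*6, …, 6*2, 7*1) = 18
m[9] = max(1*18, 2*12, 3*9, …, 7*2, 8*1) = 27
m[10] = max(1*27, 2*18, 3*12, …, 8*2, 9*1) = 36
m[11] = max(1*36, 2*27, 3*18, …, 9*2, 10*1) = 54
m[12] = max(1*54, 2*36, 3*27, …, 10*2, 11*1) = 81
m[13] = max(1*81, 2*54, 3*36, …, 11*2, 12*1) = 108
m[14] = max(1*108, 2*81, 3*54, …, 12*2, 13*1) = 162
One optimal split: 3 + 3 + 3 + 3 + 2; product 3*3*3*3*2 = 162.

162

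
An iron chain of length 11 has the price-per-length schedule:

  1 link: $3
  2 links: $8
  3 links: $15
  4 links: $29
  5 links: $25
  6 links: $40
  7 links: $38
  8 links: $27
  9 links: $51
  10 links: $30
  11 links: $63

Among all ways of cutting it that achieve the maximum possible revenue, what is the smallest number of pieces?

3

Consider every possible first cut. r[k] is the best of p[i]+r[k−i] over all sellable i≤k.
r[1] = 3
r[2] = max(3+3, 8+0) = 8
r[3] = max(3+8, 8+3, 15+0) = 15
r[4] = max(3+15, 8+8, 15+3, 29+0) = 29
r[5] = max(3+29, 8+15, 15+8, 29+3, 25+0) = 32
r[6] = max(3+32, 8+29, 15+15, 29+8, 25+3, 40+0) = 40
r[7] = max(3+40, 8+32, 15+29, …, 40+3, 38+0) = 44
r[8] = max(3+44, 8+40, 15+32, …, 38+3, 27+0) = 58
r[9] = max(3+58, 8+44, 15+40, …, 27+3, 51+0) = 61
r[10] = max(3+61, 8+58, 15+44, …, 51+3, 30+0) = 69
r[11] = max(3+69, 8+61, 15+58, …, 30+3, 63+0) = 73
Maximum revenue is $73.
Now minimize piece count subject to staying optimal: for each k, pieces[k] = 1 + min over i with p[i]+r[k−i]=r[k] of pieces[k−i].
pieces[8] = 2
pieces[9] = 3
pieces[10] = 2
pieces[11] = 3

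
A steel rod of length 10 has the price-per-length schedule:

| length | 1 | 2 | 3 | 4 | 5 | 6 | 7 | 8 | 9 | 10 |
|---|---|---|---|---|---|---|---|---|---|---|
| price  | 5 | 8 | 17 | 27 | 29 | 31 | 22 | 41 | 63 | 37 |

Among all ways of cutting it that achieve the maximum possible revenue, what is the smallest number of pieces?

Consider every possible first cut. r[k] is the best of p[i]+r[k−i] over all sellable i≤k.
r[1] = 5
r[2] = 10  (first piece 1, then r[1]=5)
r[3] = 17
r[4] = 27
r[5] = 32  (first piece 1, then r[4]=27)
r[6] = 37  (first piece 1, then r[5]=32)
r[7] = 44  (first piece 3, then r[4]=27)
r[8] = 54  (first piece 4, then r[4]=27)
r[9] = 63
r[10] = 68  (first piece 1, then r[9]=63)
Maximum revenue is $68.
Now minimize piece count subject to staying optimal: for each k, pieces[k] = 1 + min over i with p[i]+r[k−i]=r[k] of pieces[k−i].
pieces[7] = 2
pieces[8] = 2
pieces[9] = 1
pieces[10] = 2

2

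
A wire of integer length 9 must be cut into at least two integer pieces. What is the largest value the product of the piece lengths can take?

Define prod[k] = max over 1≤i<k of i · max(k−i, prod[k−i]); the inner max lets the remainder stay uncut if that's better.
prod[2] = 1·max(1,0) = 1·1 = 1
prod[3] = max(1·2, 2·1) = 2
prod[4] = max(1·3, 2·2, 3·1) = 4
prod[5] = max(1·4, 2·3, 3·2, 4·1) = 6
prod[6] = max(1·6, 2·4, 3·3, 4·2, 5·1) = 9
prod[7] = max(1·9, 2·6, 3·4, 4·3, 5·2, 6·1) = 12
prod[8] = max(1·12, 2·9, 3·6, …, 6·2, 7·1) = 18
prod[9] = max(1·18, 2·12, 3·9, …, 7·2, 8·1) = 27
One optimal split: 3 + 3 + 3; product 3·3·3 = 27.

27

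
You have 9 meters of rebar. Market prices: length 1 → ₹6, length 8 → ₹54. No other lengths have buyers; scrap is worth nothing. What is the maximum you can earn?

60

Let f[k] be the best obtainable value from length k. For each k, try every first piece i and keep the best of price[i] + f[k−i].
f[1] = 6
f[2] = 12  (first piece 1, then f[1]=6)
f[3] = 18  (first piece 1, then f[2]=12)
f[4] = 24  (first piece 1, then f[3]=18)
f[5] = 30  (first piece 1, then f[4]=24)
f[6] = 36  (first piece 1, then f[5]=30)
f[7] = 42  (first piece 1, then f[6]=36)
f[8] = max(6+42, 54+0) = 54
f[9] = max(6+54, 54+6) = 60
One optimal cutting: 8 + 1 → ₹60.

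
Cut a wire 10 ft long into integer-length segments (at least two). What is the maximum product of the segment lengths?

36

Fill g[k] for k=2..10: at each k try every first piece i and multiply by the better of (k−i) uncut or g[k−i].
g[2] = 1×max(1,0) = 1×1 = 1
g[3] = 1×max(2,1) = 1×2 = 2
g[4] = 2×max(2,1) = 2×2 = 4
g[5] = 2×max(3,2) = 2×3 = 6
g[6] = 3×max(3,2) = 3×3 = 9
g[7] = 2×max(5,6) = 2×6 = 12
g[8] = 2×max(6,9) = 2×9 = 18
g[9] = 3×max(6,9) = 3×9 = 27
g[10] = 2×max(8,18) = 2×18 = 36
One optimal split: 3 + 3 + 2 + 2; product 3×3×2×2 = 36.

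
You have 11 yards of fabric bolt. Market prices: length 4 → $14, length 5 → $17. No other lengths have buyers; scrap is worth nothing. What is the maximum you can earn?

34

Consider every possible first cut. best[k] is the best of p[i]+best[k−i] over all sellable i≤k.
best[1] = 0
best[2] = 0
best[3] = 0
best[4] = 14
best[5] = max(14+0, 17+0) = 17
best[6] = max(14+0, 17+0) = 17
best[7] = max(14+0, 17+0) = 17
best[8] = max(14+14, 17+0) = 28
best[9] = max(14+17, 17+14) = 31
best[10] = max(14+17, 17+17) = 34
best[11] = max(14+17, 17+17) = 34
One optimal cutting: pieces 5 + 5 with 1 yard of scrap → $34.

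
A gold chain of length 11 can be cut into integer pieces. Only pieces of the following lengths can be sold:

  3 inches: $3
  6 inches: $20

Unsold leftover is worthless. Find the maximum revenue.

23

Consider every possible first cut. best[k] is the best of p[i]+best[k−i] over all sellable i≤k.
best[1] = 0
best[2] = 0
best[3] = 3
best[4] = 3
best[5] = 3
best[6] = max(3+3, 20+0) = 20
best[7] = max(3+3, 20+0) = 20
best[8] = max(3+3, 20+0) = 20
best[9] = max(3+20, 20+3) = 23
best[10] = max(3+20, 20+3) = 23
best[11] = max(3+20, 20+3) = 23
One optimal cutting: pieces 6 + 3 with 2 inches of scrap → $23.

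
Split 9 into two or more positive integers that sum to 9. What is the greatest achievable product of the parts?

27

Define f[k] = max over 1≤i<k of i · max(k−i, f[k−i]); the inner max lets the remainder stay uncut if that's better.
Small cases: f[2]=1.
f[3] = max(1×2, 2×1) = 2
f[4] = max(1×3, 2×2, 3×1) = 4
f[5] = max(1×4, 2×3, 3×2, 4×1) = 6
f[6] = max(1×6, 2×4, 3×3, 4×2, 5×1) = 9
f[7] = max(1×9, 2×6, 3×4, 4×3, 5×2, 6×1) = 12
f[8] = max(1×12, 2×9, 3×6, …, 6×2, 7×1) = 18
f[9] = max(1×18, 2×12, 3×9, …, 7×2, 8×1) = 27
One optimal split: 3 + 3 + 3; product 3×3×3 = 27.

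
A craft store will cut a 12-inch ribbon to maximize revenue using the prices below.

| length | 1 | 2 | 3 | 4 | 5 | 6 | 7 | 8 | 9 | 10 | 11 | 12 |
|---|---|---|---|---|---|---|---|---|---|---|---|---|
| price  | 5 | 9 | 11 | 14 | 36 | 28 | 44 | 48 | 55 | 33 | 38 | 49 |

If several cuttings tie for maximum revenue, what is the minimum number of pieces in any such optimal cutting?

Let r[k] be the best obtainable value from length k. For each k, try every first piece i and keep the best of price[i] + r[k−i].
r[1] = 5
r[2] = max(5+5, 9+0) = 10
r[3] = max(5+10, 9+5, 11+0) = 15
r[4] = max(5+15, 9+10, 11+5, 14+0) = 20
r[5] = max(5+20, 9+15, 11+10, 14+5, 36+0) = 36
r[6] = max(5+36, 9+20, 11+15, 14+10, 36+5, 28+0) = 41
r[7] = max(5+41, 9+36, 11+20, …, 28+5, 44+0) = 46
r[8] = max(5+46, 9+41, 11+36, …, 44+5, 48+0) = 51
r[9] = max(5+51, 9+46, 11+41, …, 48+5, 55+0) = 56
r[10] = max(5+56, 9+51, 11+46, …, 55+5, 33+0) = 72
r[11] = max(5+72, 9+56, 11+51, …, 33+5, 38+0) = 77
r[12] = max(5+77, 9+72, 11+56, …, 38+5, 49+0) = 82
Maximum revenue is ¢82.
Now minimize piece count subject to staying optimal: for each k, pieces[k] = 1 + min over i with p[i]+r[k−i]=r[k] of pieces[k−i].
pieces[9] = 5
pieces[10] = 2
pieces[11] = 3
pieces[12] = 4

4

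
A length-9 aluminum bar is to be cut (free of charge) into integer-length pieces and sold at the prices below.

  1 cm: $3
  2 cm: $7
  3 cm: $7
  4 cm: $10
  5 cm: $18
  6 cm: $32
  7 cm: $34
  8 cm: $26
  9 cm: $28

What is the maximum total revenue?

42

Let r[k] be the best obtainable value from length k. For each k, try every first piece i and keep the best of price[i] + r[k−i].
r[1] = 3
r[2] = 7
r[3] = 10  (first piece 1, then r[2]=7)
r[4] = 14  (first piece 2, then r[2]=7)
r[5] = 18
r[6] = 32
r[7] = 35  (first piece 1, then r[6]=32)
r[8] = 39  (first piece 2, then r[6]=32)
r[9] = 42  (first piece 1, then r[8]=39)
One optimal cutting: 6 + 2 + 1 → $32 + $7 + $3 = $42.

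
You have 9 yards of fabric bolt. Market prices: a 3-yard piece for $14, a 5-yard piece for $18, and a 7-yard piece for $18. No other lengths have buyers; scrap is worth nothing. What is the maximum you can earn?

Build f[k] bottom-up: f[k] = max over allowed piece i of (p[i] + f[k−i]).
f[1] = 0
f[2] = 0
f[3] = 14
f[4] = 14
f[5] = 18
f[6] = 28  (first piece 3, then f[3]=14)
f[7] = 28
f[8] = 32  (first piece 3, then f[5]=18)
f[9] = 42  (first piece 3, then f[6]=28)
One optimal cutting: 3 + 3 + 3 → $42.

42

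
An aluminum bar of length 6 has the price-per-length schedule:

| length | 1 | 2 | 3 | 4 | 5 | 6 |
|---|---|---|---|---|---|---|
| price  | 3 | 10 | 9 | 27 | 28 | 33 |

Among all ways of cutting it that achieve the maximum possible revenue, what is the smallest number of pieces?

Consider every possible first cut. r[k] is the best of p[i]+r[k−i] over all sellable i≤k.
r[1] = 3
r[2] = max(3+3, 10+0) = 10
r[3] = max(3+10, 10+3, 9+0) = 13
r[4] = max(3+13, 10+10, 9+3, 27+0) = 27
r[5] = max(3+27, 10+13, 9+10, 27+3, 28+0) = 30
r[6] = max(3+30, 10+27, 9+13, 27+10, 28+3, 33+0) = 37
Maximum revenue is $37.
Now minimize piece count subject to staying optimal: for each k, pieces[k] = 1 + min over i with p[i]+r[k−i]=r[k] of pieces[k−i].
pieces[3] = 2
pieces[4] = 1
pieces[5] = 2
pieces[6] = 2

2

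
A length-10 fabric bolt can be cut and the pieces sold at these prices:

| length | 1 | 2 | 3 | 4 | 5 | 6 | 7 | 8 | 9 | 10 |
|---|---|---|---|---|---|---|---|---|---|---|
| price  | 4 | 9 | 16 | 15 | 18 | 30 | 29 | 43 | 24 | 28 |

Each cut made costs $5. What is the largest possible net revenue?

47

Let r[k] be the best obtainable value from length k. For each k, try every first piece i and keep the best of price[i] + r[k−i] minus the 5 cut fee when i<k.
r[1] = 4
r[2] = max(4+4-5, 9+0) = 9
r[3] = max(4+9-5, 9+4-5, 16+0) = 16
r[4] = max(4+16-5, 9+9-5, 16+4-5, 15+0) = 15
r[5] = max(4+15-5, 9+16-5, 16+9-5, 15+4-5, 18+0) = 20
r[6] = max(4+20-5, 9+15-5, 16+16-5, 15+9-5, 18+4-5, 30+0) = 30
r[7] = max(4+30-5, 9+20-5, 16+15-5, …, 30+4-5, 29+0) = 29
r[8] = max(4+29-5, 9+30-5, 16+20-5, …, 29+4-5, 43+0) = 43
r[9] = max(4+43-5, 9+29-5, 16+30-5, …, 43+4-5, 24+0) = 42
r[10] = max(4+42-5, 9+43-5, 16+29-5, …, 24+4-5, 28+0) = 47
One optimal plan: pieces 8 + 2 (1 cut) → $52 − $5 = $47.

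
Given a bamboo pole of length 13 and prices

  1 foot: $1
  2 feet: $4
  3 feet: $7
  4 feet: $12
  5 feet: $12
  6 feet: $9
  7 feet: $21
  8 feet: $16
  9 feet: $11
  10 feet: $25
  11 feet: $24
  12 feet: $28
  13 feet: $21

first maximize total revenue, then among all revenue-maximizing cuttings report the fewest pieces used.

Consider every possible first cut. r[k] is the best of p[i]+r[k−i] over all sellable i≤k.
r[1] = 1
r[2] = 4
r[3] = 7
r[4] = 12
r[5] = 13  (first piece 1, then r[4]=12)
r[6] = 16  (first piece 2, then r[4]=12)
r[7] = 21
r[8] = 24  (first piece 4, then r[4]=12)
r[9] = 25  (first piece 1, then r[8]=24)
r[10] = 28  (first piece 2, then r[8]=24)
r[11] = 33  (first piece 4, then r[7]=21)
r[12] = 36  (first piece 4, then r[8]=24)
r[13] = 37  (first piece 1, then r[12]=36)
Maximum revenue is $37.
Now minimize piece count subject to staying optimal: for each k, pieces[k] = 1 + min over i with p[i]+r[k−i]=r[k] of pieces[k−i].
pieces[10] = 2
pieces[11] = 2
pieces[12] = 3
pieces[13] = 3

3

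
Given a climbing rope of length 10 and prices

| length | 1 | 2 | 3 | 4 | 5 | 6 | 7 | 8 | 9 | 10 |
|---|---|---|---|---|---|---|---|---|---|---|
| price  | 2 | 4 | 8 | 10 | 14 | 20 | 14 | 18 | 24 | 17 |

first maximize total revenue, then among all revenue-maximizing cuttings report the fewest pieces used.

2

Consider every possible first cut. r[k] is the best of p[i]+r[k−i] over all sellable i≤k.
r[1] = 2
r[2] = 4  (first piece 1, then r[1]=2)
r[3] = 8
r[4] = 10  (first piece 1, then r[3]=8)
r[5] = 14
r[6] = 20
r[7] = 22  (first piece 1, then r[6]=20)
r[8] = 24  (first piece 1, then r[7]=22)
r[9] = 28  (first piece 3, then r[6]=20)
r[10] = 30  (first piece 1, then r[9]=28)
Maximum revenue is €30.
Now minimize piece count subject to staying optimal: for each k, pieces[k] = 1 + min over i with p[i]+r[k−i]=r[k] of pieces[k−i].
pieces[7] = 2
pieces[8] = 2
pieces[9] = 2
pieces[10] = 2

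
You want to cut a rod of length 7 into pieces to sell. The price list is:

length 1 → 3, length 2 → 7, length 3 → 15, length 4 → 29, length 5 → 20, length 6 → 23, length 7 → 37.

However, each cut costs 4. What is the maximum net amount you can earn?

40

Consider every possible first cut. r[k] is the best of p[i]+r[k−i] over all sellable i≤k, charging 4 whenever i<k.
r[1] = 3
r[2] = max(3+3-4, 7+0) = 7
r[3] = max(3+7-4, 7+3-4, 15+0) = 15
r[4] = max(3+15-4, 7+7-4, 15+3-4, 29+0) = 29
r[5] = max(3+29-4, 7+15-4, 15+7-4, 29+3-4, 20+0) = 28
r[6] = max(3+28-4, 7+29-4, 15+15-4, 29+7-4, 20+3-4, 23+0) = 32
r[7] = max(3+32-4, 7+28-4, 15+29-4, …, 23+3-4, 37+0) = 40
One optimal plan: pieces 4 + 3 (1 cut) → 44 − 4 = 40.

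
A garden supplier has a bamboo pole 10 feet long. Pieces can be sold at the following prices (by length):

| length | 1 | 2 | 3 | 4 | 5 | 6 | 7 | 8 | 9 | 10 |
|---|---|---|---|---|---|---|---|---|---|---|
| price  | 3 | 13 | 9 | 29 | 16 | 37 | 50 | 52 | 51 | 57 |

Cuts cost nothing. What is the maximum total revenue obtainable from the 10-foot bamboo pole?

71

Consider every possible first cut. R[k] is the best of p[i]+R[k−i] over all sellable i≤k.
R[1] = 3
R[2] = 13
R[3] = 16  (first piece 1, then R[2]=13)
R[4] = 29
R[5] = 32  (first piece 1, then R[4]=29)
R[6] = 42  (first piece 2, then R[4]=29)
R[7] = 50
R[8] = 58  (first piece 4, then R[4]=29)
R[9] = 63  (first piece 2, then R[7]=50)
R[10] = 71  (first piece 2, then R[8]=58)
One optimal cutting: 4 + 4 + 2 → $29 + $29 + $13 = $71.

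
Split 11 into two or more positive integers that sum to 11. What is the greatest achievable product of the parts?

54

Fill g[k] for k=2..11: at each k try every first piece i and multiply by the better of (k−i) uncut or g[k−i].
Small cases: g[2]=1, g[3]=2, g[4]=4.
g[5] = max(1×4, 2×3, 3×2, 4×1) = 6
g[6] = max(1×6, 2×4, 3×3, 4×2, 5×1) = 9
g[7] = max(1×9, 2×6, 3×4, 4×3, 5×2, 6×1) = 12
g[8] = max(1×12, 2×9, 3×6, …, 6×2, 7×1) = 18
g[9] = max(1×18, 2×12, 3×9, …, 7×2, 8×1) = 27
g[10] = max(1×27, 2×18, 3×12, …, 8×2, 9×1) = 36
g[11] = max(1×36, 2×27, 3×18, …, 9×2, 10×1) = 54
One optimal split: 3 + 3 + 3 + 2; product 3×3×3×2 = 54.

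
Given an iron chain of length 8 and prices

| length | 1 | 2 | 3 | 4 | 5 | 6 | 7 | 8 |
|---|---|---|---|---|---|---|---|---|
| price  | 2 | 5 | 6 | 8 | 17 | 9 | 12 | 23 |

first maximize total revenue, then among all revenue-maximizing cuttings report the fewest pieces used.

Build r[k] bottom-up: r[k] = max over allowed piece i of (p[i] + r[k−i]).
r[1] = 2
r[2] = 5
r[3] = 7  (first piece 1, then r[2]=5)
r[4] = 10  (first piece 2, then r[2]=5)
r[5] = 17
r[6] = 19  (first piece 1, then r[5]=17)
r[7] = 22  (first piece 2, then r[5]=17)
r[8] = 24  (first piece 1, then r[7]=22)
Maximum revenue is $24.
Now minimize piece count subject to staying optimal: for each k, pieces[k] = 1 + min over i with p[i]+r[k−i]=r[k] of pieces[k−i].
pieces[5] = 1
pieces[6] = 2
pieces[7] = 2
pieces[8] = 3

3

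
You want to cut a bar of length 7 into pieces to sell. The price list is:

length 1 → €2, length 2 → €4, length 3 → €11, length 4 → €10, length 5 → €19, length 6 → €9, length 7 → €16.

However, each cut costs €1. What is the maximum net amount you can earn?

22

Consider every possible first cut. v[k] is the best of p[i]+v[k−i] over all sellable i≤k, charging 1 whenever i<k.
v[1] = 2
v[2] = max(2+2-1, 4+0) = 4
v[3] = max(2+4-1, 4+2-1, 11+0) = 11
v[4] = max(2+11-1, 4+4-1, 11+2-1, 10+0) = 12
v[5] = max(2+12-1, 4+11-1, 11+4-1, 10+2-1, 19+0) = 19
v[6] = max(2+19-1, 4+12-1, 11+11-1, 10+4-1, 19+2-1, 9+0) = 21
v[7] = max(2+21-1, 4+19-1, 11+12-1, …, 9+2-1, 16+0) = 22
One optimal plan: pieces 3 + 3 + 1 (2 cuts) → €24 − €2 = €22.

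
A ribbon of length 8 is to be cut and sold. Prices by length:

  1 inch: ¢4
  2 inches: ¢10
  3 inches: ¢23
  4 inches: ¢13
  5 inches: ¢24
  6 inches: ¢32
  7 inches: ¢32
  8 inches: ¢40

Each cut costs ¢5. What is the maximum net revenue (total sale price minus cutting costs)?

Consider every possible first cut. r[k] is the best of p[i]+r[k−i] over all sellable i≤k, charging 5 whenever i<k.
r[1] = 4
r[2] = 10
r[3] = 23
r[4] = 22  (first piece 1, then r[3]=23)
r[5] = 28  (first piece 2, then r[3]=23)
r[6] = 41  (first piece 3, then r[3]=23)
r[7] = 40  (first piece 1, then r[6]=41)
r[8] = 46  (first piece 2, then r[6]=41)
One optimal plan: pieces 3 + 3 + 2 (2 cuts) → ¢56 − ¢10 = ¢46.

46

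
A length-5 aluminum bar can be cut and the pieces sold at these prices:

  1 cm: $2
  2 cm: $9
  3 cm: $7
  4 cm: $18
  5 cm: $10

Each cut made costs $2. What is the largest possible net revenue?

18

Let r[k] be the best obtainable value from length k. For each k, try every first piece i and keep the best of price[i] + r[k−i] minus the 2 cut fee when i<k.
r[1] = 2
r[2] = max(2+2-2, 9+0) = 9
r[3] = max(2+9-2, 9+2-2, 7+0) = 9
r[4] = max(2+9-2, 9+9-2, 7+2-2, 18+0) = 18
r[5] = max(2+18-2, 9+9-2, 7+9-2, 18+2-2, 10+0) = 18
One optimal plan: pieces 4 + 1 (1 cut) → $20 − $2 = $18.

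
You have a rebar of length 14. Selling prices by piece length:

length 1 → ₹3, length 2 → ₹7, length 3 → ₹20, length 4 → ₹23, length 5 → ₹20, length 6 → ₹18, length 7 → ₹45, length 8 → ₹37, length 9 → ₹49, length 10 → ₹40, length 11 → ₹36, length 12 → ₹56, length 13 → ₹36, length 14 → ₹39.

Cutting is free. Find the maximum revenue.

Consider every possible first cut. R[k] is the best of p[i]+R[k−i] over all sellable i≤k.
R[1] = 3
R[2] = 7
R[3] = 20
R[4] = 23  (first piece 1, then R[3]=20)
R[5] = 27  (first piece 2, then R[3]=20)
R[6] = 40  (first piece 3, then R[3]=20)
R[7] = 45
R[8] = 48  (first piece 1, then R[7]=45)
R[9] = 60  (first piece 3, then R[6]=40)
R[10] = 65  (first piece 3, then R[7]=45)
R[11] = 68  (first piece 1, then R[10]=65)
R[12] = 80  (first piece 3, then R[9]=60)
R[13] = 85  (first piece 3, then R[10]=65)
R[14] = 90  (first piece 7, then R[7]=45)
One optimal cutting: 7 + 7 → ₹45 + ₹45 = ₹90.

90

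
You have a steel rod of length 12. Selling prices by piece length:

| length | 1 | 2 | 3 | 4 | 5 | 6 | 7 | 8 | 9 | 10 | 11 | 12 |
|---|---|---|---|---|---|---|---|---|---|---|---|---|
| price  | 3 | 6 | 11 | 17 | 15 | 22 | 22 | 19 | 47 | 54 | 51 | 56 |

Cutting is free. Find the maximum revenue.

Build R[k] bottom-up: R[k] = max over allowed piece i of (p[i] + R[k−i]).
R[1] = 3
R[2] = max(3+3, 6+0) = 6
R[3] = max(3+6, 6+3, 11+0) = 11
R[4] = max(3+11, 6+6, 11+3, 17+0) = 17
R[5] = max(3+17, 6+11, 11+6, 17+3, 15+0) = 20
R[6] = max(3+20, 6+17, 11+11, 17+6, 15+3, 22+0) = 23
R[7] = max(3+23, 6+20, 11+17, …, 22+3, 22+0) = 28
R[8] = max(3+28, 6+23, 11+20, …, 22+3, 19+0) = 34
R[9] = max(3+34, 6+28, 11+23, …, 19+3, 47+0) = 47
R[10] = max(3+47, 6+34, 11+28, …, 47+3, 54+0) = 54
R[11] = max(3+54, 6+47, 11+34, …, 54+3, 51+0) = 57
R[12] = max(3+57, 6+54, 11+47, …, 51+3, 56+0) = 60
One optimal cutting: 10 + 1 + 1 → $54 + $3 + $3 = $60.

60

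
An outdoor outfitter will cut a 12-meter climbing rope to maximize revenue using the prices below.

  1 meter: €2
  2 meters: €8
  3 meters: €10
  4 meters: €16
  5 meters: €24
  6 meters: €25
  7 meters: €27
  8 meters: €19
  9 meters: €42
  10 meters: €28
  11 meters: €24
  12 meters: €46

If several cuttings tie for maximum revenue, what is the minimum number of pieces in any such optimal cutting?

3

Build r[k] bottom-up: r[k] = max over allowed piece i of (p[i] + r[k−i]).
r[1] = 2
r[2] = 8
r[3] = 10  (first piece 1, then r[2]=8)
r[4] = 16  (first piece 2, then r[2]=8)
r[5] = 24
r[6] = 26  (first piece 1, then r[5]=24)
r[7] = 32  (first piece 2, then r[5]=24)
r[8] = 34  (first piece 1, then r[7]=32)
r[9] = 42
r[10] = 48  (first piece 5, then r[5]=24)
r[11] = 50  (first piece 1, then r[10]=48)
r[12] = 56  (first piece 2, then r[10]=48)
Maximum revenue is €56.
Now minimize piece count subject to staying optimal: for each k, pieces[k] = 1 + min over i with p[i]+r[k−i]=r[k] of pieces[k−i].
pieces[9] = 1
pieces[10] = 2
pieces[11] = 2
pieces[12] = 3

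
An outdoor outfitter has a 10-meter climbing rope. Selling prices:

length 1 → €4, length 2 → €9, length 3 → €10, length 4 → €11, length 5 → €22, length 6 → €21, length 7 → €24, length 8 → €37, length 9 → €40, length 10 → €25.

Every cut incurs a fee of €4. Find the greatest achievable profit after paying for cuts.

Consider every possible first cut. v[k] is the best of p[i]+v[k−i] over all sellable i≤k, charging 4 whenever i<k.
v[1] = 4
v[2] = 9
v[3] = 10
v[4] = 14  (first piece 2, then v[2]=9)
v[5] = 22
v[6] = 22  (first piece 1, then v[5]=22)
v[7] = 27  (first piece 2, then v[5]=22)
v[8] = 37
v[9] = 40
v[10] = 42  (first piece 2, then v[8]=37)
One optimal plan: pieces 8 + 2 (1 cut) → €46 − €4 = €42.

42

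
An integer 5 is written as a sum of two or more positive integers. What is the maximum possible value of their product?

Define m[k] = max over 1≤i<k of i · max(k−i, m[k−i]); the inner max lets the remainder stay uncut if that's better.
m[2] = 1×max(1,0) = 1×1 = 1
m[3] = max(1×2, 2×1) = 2
m[4] = max(1×3, 2×2, 3×1) = 4
m[5] = max(1×4, 2×3, 3×2, 4×1) = 6
One optimal split: 3 + 2; product 3×2 = 6.

6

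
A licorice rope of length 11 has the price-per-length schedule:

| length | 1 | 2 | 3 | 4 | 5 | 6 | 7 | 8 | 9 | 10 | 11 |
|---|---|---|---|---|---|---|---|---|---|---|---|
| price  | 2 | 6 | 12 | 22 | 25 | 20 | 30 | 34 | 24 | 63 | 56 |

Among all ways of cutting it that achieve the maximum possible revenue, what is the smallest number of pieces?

2

Consider every possible first cut. r[k] is the best of p[i]+r[k−i] over all sellable i≤k.
r[1] = 2
r[2] = max(2+2, 6+0) = 6
r[3] = max(2+6, 6+2, 12+0) = 12
r[4] = max(2+12, 6+6, 12+2, 22+0) = 22
r[5] = max(2+22, 6+12, 12+6, 22+2, 25+0) = 25
r[6] = max(2+25, 6+22, 12+12, 22+6, 25+2, 20+0) = 28
r[7] = max(2+28, 6+25, 12+22, …, 20+2, 30+0) = 34
r[8] = max(2+34, 6+28, 12+25, …, 30+2, 34+0) = 44
r[9] = max(2+44, 6+34, 12+28, …, 34+2, 24+0) = 47
r[10] = max(2+47, 6+44, 12+34, …, 24+2, 63+0) = 63
r[11] = max(2+63, 6+47, 12+44, …, 63+2, 56+0) = 65
Maximum revenue is ¢65.
Now minimize piece count subject to staying optimal: for each k, pieces[k] = 1 + min over i with p[i]+r[k−i]=r[k] of pieces[k−i].
pieces[8] = 2
pieces[9] = 2
pieces[10] = 1
pieces[11] = 2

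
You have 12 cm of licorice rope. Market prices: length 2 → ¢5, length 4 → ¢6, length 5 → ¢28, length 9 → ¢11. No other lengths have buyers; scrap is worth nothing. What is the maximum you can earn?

Let r[k] be the best obtainable value from length k. For each k, try every first piece i and keep the best of price[i] + r[k−i].
r[1] = 0
r[2] = 5
r[3] = 5
r[4] = max(5+5, 6+0) = 10
r[5] = max(5+5, 6+0, 28+0) = 28
r[6] = max(5+10, 6+5, 28+0) = 28
r[7] = max(5+28, 6+5, 28+5) = 33
r[8] = max(5+28, 6+10, 28+5) = 33
r[9] = max(5+33, 6+28, 28+10, 11+0) = 38
r[10] = max(5+33, 6+28, 28+28, 11+0) = 56
r[11] = max(5+38, 6+33, 28+28, 11+5) = 56
r[12] = max(5+56, 6+33, 28+33, 11+5) = 61
One optimal cutting: 5 + 5 + 2 → ¢61.

61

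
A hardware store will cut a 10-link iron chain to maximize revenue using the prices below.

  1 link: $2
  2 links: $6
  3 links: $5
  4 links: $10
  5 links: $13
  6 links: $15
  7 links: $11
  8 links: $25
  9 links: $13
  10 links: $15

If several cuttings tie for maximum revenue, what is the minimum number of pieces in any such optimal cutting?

Let r[k] be the best obtainable value from length k. For each k, try every first piece i and keep the best of price[i] + r[k−i].
r[1] = 2
r[2] = 6
r[3] = 8  (first piece 1, then r[2]=6)
r[4] = 12  (first piece 2, then r[2]=6)
r[5] = 14  (first piece 1, then r[4]=12)
r[6] = 18  (first piece 2, then r[4]=12)
r[7] = 20  (first piece 1, then r[6]=18)
r[8] = 25
r[9] = 27  (first piece 1, then r[8]=25)
r[10] = 31  (first piece 2, then r[8]=25)
Maximum revenue is $31.
Now minimize piece count subject to staying optimal: for each k, pieces[k] = 1 + min over i with p[i]+r[k−i]=r[k] of pieces[k−i].
pieces[7] = 4
pieces[8] = 1
pieces[9] = 2
pieces[10] = 2

2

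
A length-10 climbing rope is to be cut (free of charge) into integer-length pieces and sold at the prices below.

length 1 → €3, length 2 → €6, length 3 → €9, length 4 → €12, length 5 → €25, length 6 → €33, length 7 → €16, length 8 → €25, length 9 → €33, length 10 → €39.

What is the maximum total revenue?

50

Consider every possible first cut. r[k] is the best of p[i]+r[k−i] over all sellable i≤k.
r[1] = 3
r[2] = max(3+3, 6+0) = 6
r[3] = max(3+6, 6+3, 9+0) = 9
r[4] = max(3+9, 6+6, 9+3, 12+0) = 12
r[5] = max(3+12, 6+9, 9+6, 12+3, 25+0) = 25
r[6] = max(3+25, 6+12, 9+9, 12+6, 25+3, 33+0) = 33
r[7] = max(3+33, 6+25, 9+12, …, 33+3, 16+0) = 36
r[8] = max(3+36, 6+33, 9+25, …, 16+3, 25+0) = 39
r[9] = max(3+39, 6+36, 9+33, …, 25+3, 33+0) = 42
r[10] = max(3+42, 6+39, 9+36, …, 33+3, 39+0) = 50
One optimal cutting: 5 + 5 → €25 + €25 = €50.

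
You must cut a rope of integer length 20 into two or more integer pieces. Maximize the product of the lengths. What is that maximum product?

Define g[k] = max over 1≤i<k of i · max(k−i, g[k−i]); the inner max lets the remainder stay uncut if that's better.
g[2] = 1*max(1,0) = 1*1 = 1
g[3] = 1*max(2,1) = 1*2 = 2
g[4] = 2*max(2,1) = 2*2 = 4
g[5] = 2*max(3,2) = 2*3 = 6
g[6] = 3*max(3,2) = 3*3 = 9
g[7] = 2*max(5,6) = 2*6 = 12
g[8] = 2*max(6,9) = 2*9 = 18
g[9] = 3*max(6,9) = 3*9 = 27
g[10] = 2*max(8,18) = 2*18 = 36
g[11] = 2*max(9,27) = 2*27 = 54
g[12] = 3*max(9,27) = 3*27 = 81
g[13] = 2*max(11,54) = 2*54 = 108
g[14] = 2*max(12,81) = 2*81 = 162
g[15] = 3*max(12,81) = 3*81 = 243
g[16] = 2*max(14,162) = 2*162 = 324
g[17] = 2*max(15,243) = 2*243 = 486
g[18] = 3*max(15,243) = 3*243 = 729
g[19] = 2*max(17,486) = 2*486 = 972
g[20] = 2*max(18,729) = 2*729 = 1458
One optimal split: 3 + 3 + 3 + 3 + 3 + 3 + 2; product 3*3*3*3*3*3*2 = 1458.

1458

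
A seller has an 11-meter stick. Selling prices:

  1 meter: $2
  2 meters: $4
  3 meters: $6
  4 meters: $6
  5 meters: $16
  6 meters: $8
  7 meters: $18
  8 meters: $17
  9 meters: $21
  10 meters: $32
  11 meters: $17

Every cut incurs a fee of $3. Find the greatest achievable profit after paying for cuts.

31

Consider every possible first cut. r[k] is the best of p[i]+r[k−i] over all sellable i≤k, charging 3 whenever i<k.
r[1] = 2
r[2] = max(2+2-3, 4+0) = 4
r[3] = max(2+4-3, 4+2-3, 6+0) = 6
r[4] = max(2+6-3, 4+4-3, 6+2-3, 6+0) = 6
r[5] = max(2+6-3, 4+6-3, 6+4-3, 6+2-3, 16+0) = 16
r[6] = max(2+16-3, 4+6-3, 6+6-3, 6+4-3, 16+2-3, 8+0) = 15
r[7] = max(2+15-3, 4+16-3, 6+6-3, …, 8+2-3, 18+0) = 18
r[8] = max(2+18-3, 4+15-3, 6+16-3, …, 18+2-3, 17+0) = 19
r[9] = max(2+19-3, 4+18-3, 6+15-3, …, 17+2-3, 21+0) = 21
r[10] = max(2+21-3, 4+19-3, 6+18-3, …, 21+2-3, 32+0) = 32
r[11] = max(2+32-3, 4+21-3, 6+19-3, …, 32+2-3, 17+0) = 31
One optimal plan: pieces 10 + 1 (1 cut) → $34 − $3 = $31.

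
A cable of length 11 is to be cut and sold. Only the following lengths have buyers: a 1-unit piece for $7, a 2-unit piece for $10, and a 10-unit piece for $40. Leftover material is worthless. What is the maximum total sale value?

Build r[k] bottom-up: r[k] = max over allowed piece i of (p[i] + r[k−i]).
r[1] = 7
r[2] = max(7+7, 10+0) = 14
r[3] = max(7+14, 10+7) = 21
r[4] = max(7+21, 10+14) = 28
r[5] = max(7+28, 10+21) = 35
r[6] = max(7+35, 10+28) = 42
r[7] = max(7+42, 10+35) = 49
r[8] = max(7+49, 10+42) = 56
r[9] = max(7+56, 10+49) = 63
r[10] = max(7+63, 10+56, 40+0) = 70
r[11] = max(7+70, 10+63, 40+7) = 77
One optimal cutting: 1 + 1 + 1 + 1 + 1 + 1 + 1 + 1 + 1 + 1 + 1 → $77.

77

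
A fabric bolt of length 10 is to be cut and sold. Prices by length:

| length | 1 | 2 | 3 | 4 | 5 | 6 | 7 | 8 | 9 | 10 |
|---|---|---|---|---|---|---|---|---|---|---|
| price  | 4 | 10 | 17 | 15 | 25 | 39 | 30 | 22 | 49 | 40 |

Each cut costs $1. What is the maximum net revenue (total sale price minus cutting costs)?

Build r[k] bottom-up: r[k] = max over allowed piece i of (p[i] + r[k−i]) − 1 per cut.
r[1] = 4
r[2] = max(4+4-1, 10+0) = 10
r[3] = max(4+10-1, 10+4-1, 17+0) = 17
r[4] = max(4+17-1, 10+10-1, 17+4-1, 15+0) = 20
r[5] = max(4+20-1, 10+17-1, 17+10-1, 15+4-1, 25+0) = 26
r[6] = max(4+26-1, 10+20-1, 17+17-1, 15+10-1, 25+4-1, 39+0) = 39
r[7] = max(4+39-1, 10+26-1, 17+20-1, …, 39+4-1, 30+0) = 42
r[8] = max(4+42-1, 10+39-1, 17+26-1, …, 30+4-1, 22+0) = 48
r[9] = max(4+48-1, 10+42-1, 17+39-1, …, 22+4-1, 49+0) = 55
r[10] = max(4+55-1, 10+48-1, 17+42-1, …, 49+4-1, 40+0) = 58
One optimal plan: pieces 6 + 3 + 1 (2 cuts) → $60 − $2 = $58.

58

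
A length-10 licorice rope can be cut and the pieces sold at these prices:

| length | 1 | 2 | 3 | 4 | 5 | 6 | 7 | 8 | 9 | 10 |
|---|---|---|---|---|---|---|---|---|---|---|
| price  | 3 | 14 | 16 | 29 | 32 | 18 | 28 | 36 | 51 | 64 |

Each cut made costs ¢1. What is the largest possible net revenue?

Build r[k] bottom-up: r[k] = max over allowed piece i of (p[i] + r[k−i]) − 1 per cut.
r[1] = 3
r[2] = max(3+3-1, 14+0) = 14
r[3] = max(3+14-1, 14+3-1, 16+0) = 16
r[4] = max(3+16-1, 14+14-1, 16+3-1, 29+0) = 29
r[5] = max(3+29-1, 14+16-1, 16+14-1, 29+3-1, 32+0) = 32
r[6] = max(3+32-1, 14+29-1, 16+16-1, 29+14-1, 32+3-1, 18+0) = 42
r[7] = max(3+42-1, 14+32-1, 16+29-1, …, 18+3-1, 28+0) = 45
r[8] = max(3+45-1, 14+42-1, 16+32-1, …, 28+3-1, 36+0) = 57
r[9] = max(3+57-1, 14+45-1, 16+42-1, …, 36+3-1, 51+0) = 60
r[10] = max(3+60-1, 14+57-1, 16+45-1, …, 51+3-1, 64+0) = 70
One optimal plan: pieces 4 + 4 + 2 (2 cuts) → ¢72 − ¢2 = ¢70.

70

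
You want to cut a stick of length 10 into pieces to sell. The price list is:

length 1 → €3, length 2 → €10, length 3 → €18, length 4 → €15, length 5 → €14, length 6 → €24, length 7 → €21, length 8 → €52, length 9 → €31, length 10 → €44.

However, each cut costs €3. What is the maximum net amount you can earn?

Consider every possible first cut. r[k] is the best of p[i]+r[k−i] over all sellable i≤k, charging 3 whenever i<k.
r[1] = 3
r[2] = 10
r[3] = 18
r[4] = 18  (first piece 1, then r[3]=18)
r[5] = 25  (first piece 2, then r[3]=18)
r[6] = 33  (first piece 3, then r[3]=18)
r[7] = 33  (first piece 1, then r[6]=33)
r[8] = 52
r[9] = 52  (first piece 1, then r[8]=52)
r[10] = 59  (first piece 2, then r[8]=52)
One optimal plan: pieces 8 + 2 (1 cut) → €62 − €3 = €59.

59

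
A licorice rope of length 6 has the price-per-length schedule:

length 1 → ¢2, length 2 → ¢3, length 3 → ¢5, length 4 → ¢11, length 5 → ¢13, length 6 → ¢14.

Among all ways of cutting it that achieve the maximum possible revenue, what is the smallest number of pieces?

2

Let r[k] be the best obtainable value from length k. For each k, try every first piece i and keep the best of price[i] + r[k−i].
r[1] = 2
r[2] = 4  (first piece 1, then r[1]=2)
r[3] = 6  (first piece 1, then r[2]=4)
r[4] = 11
r[5] = 13  (first piece 1, then r[4]=11)
r[6] = 15  (first piece 1, then r[5]=13)
Maximum revenue is ¢15.
Now minimize piece count subject to staying optimal: for each k, pieces[k] = 1 + min over i with p[i]+r[k−i]=r[k] of pieces[k−i].
pieces[3] = 3
pieces[4] = 1
pieces[5] = 1
pieces[6] = 2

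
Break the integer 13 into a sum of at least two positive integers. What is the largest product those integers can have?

Define f[k] = max over 1≤i<k of i · max(k−i, f[k−i]); the inner max lets the remainder stay uncut if that's better.
f[2] = 1×max(1,0) = 1×1 = 1
f[3] = max(1×2, 2×1) = 2
f[4] = max(1×3, 2×2, 3×1) = 4
f[5] = max(1×4, 2×3, 3×2, 4×1) = 6
f[6] = max(1×6, 2×4, 3×3, 4×2, 5×1) = 9
f[7] = max(1×9, 2×6, 3×4, 4×3, 5×2, 6×1) = 12
f[8] = max(1×12, 2×9, 3×6, …, 6×2, 7×1) = 18
f[9] = max(1×18, 2×12, 3×9, …, 7×2, 8×1) = 27
f[10] = max(1×27, 2×18, 3×12, …, 8×2, 9×1) = 36
f[11] = max(1×36, 2×27, 3×18, …, 9×2, 10×1) = 54
f[12] = max(1×54, 2×36, 3×27, …, 10×2, 11×1) = 81
f[13] = max(1×81, 2×54, 3×36, …, 11×2, 12×1) = 108
One optimal split: 3 + 3 + 3 + 2 + 2; product 3×3×3×2×2 = 108.

108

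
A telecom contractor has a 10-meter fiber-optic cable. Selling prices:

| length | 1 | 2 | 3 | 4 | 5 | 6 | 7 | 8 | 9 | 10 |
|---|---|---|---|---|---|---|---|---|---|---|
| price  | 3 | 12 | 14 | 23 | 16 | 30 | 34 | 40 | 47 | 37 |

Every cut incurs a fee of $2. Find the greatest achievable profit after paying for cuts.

54

Consider every possible first cut. net[k] is the best of p[i]+net[k−i] over all sellable i≤k, charging 2 whenever i<k.
net[1] = 3
net[2] = max(3+3-2, 12+0) = 12
net[3] = max(3+12-2, 12+3-2, 14+0) = 14
net[4] = max(3+14-2, 12+12-2, 14+3-2, 23+0) = 23
net[5] = max(3+23-2, 12+14-2, 14+12-2, 23+3-2, 16+0) = 24
net[6] = max(3+24-2, 12+23-2, 14+14-2, 23+12-2, 16+3-2, 30+0) = 33
net[7] = max(3+33-2, 12+24-2, 14+23-2, …, 30+3-2, 34+0) = 35
net[8] = max(3+35-2, 12+33-2, 14+24-2, …, 34+3-2, 40+0) = 44
net[9] = max(3+44-2, 12+35-2, 14+33-2, …, 40+3-2, 47+0) = 47
net[10] = max(3+47-2, 12+44-2, 14+35-2, …, 47+3-2, 37+0) = 54
One optimal plan: pieces 4 + 4 + 2 (2 cuts) → $58 − $4 = $54.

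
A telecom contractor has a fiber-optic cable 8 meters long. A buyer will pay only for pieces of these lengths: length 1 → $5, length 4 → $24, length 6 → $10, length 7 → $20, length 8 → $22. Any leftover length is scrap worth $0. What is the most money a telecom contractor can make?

Let r[k] be the best obtainable value from length k. For each k, try every first piece i and keep the best of price[i] + r[k−i].
r[1] = 5
r[2] = 10  (first piece 1, then r[1]=5)
r[3] = 15  (first piece 1, then r[2]=10)
r[4] = 24
r[5] = 29  (first piece 1, then r[4]=24)
r[6] = 34  (first piece 1, then r[5]=29)
r[7] = 39  (first piece 1, then r[6]=34)
r[8] = 48  (first piece 4, then r[4]=24)
One optimal cutting: 4 + 4 → $48.

48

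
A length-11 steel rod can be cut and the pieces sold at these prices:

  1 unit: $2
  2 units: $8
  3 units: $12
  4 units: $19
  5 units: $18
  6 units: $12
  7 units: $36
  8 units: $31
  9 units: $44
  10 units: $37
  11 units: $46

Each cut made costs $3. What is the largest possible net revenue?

Let v[k] be the best obtainable value from length k. For each k, try every first piece i and keep the best of price[i] + v[k−i] minus the 3 cut fee when i<k.
v[1] = 2
v[2] = 8
v[3] = 12
v[4] = 19
v[5] = 18  (first piece 1, then v[4]=19)
v[6] = 24  (first piece 2, then v[4]=19)
v[7] = 36
v[8] = 35  (first piece 1, then v[7]=36)
v[9] = 44
v[10] = 45  (first piece 3, then v[7]=36)
v[11] = 52  (first piece 4, then v[7]=36)
One optimal plan: pieces 7 + 4 (1 cut) → $55 − $3 = $52.

52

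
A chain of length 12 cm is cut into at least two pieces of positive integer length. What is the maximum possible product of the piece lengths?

81

Let m[k] be the best product for length k (with at least one cut). For each first piece i, the rest contributes max(k−i, m[k−i]).
m[2] = 1*max(1,0) = 1*1 = 1
m[3] = 1*max(2,1) = 1*2 = 2
m[4] = 2*max(2,1) = 2*2 = 4
m[5] = 2*max(3,2) = 2*3 = 6
m[6] = 3*max(3,2) = 3*3 = 9
m[7] = 2*max(5,6) = 2*6 = 12
m[8] = 2*max(6,9) = 2*9 = 18
m[9] = 3*max(6,9) = 3*9 = 27
m[10] = 2*max(8,18) = 2*18 = 36
m[11] = 2*max(9,27) = 2*27 = 54
m[12] = 3*max(9,27) = 3*27 = 81
One optimal split: 3 + 3 + 3 + 3; product 3*3*3*3 = 81.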